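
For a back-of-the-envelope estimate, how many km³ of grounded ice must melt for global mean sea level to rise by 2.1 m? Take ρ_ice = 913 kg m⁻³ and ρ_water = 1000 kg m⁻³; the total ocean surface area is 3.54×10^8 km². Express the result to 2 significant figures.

≈ 8.1×10^5 km³

Required water volume = Δh × A = 2.1 m × 3.54×10^14 m² = 7.434×10^14 m³ = 7.434×10^5 km³.
Ice volume = water volume × ρ_w/ρ_ice = 7.434×10^5 × 1000/913 = 8.1×10^5 km³.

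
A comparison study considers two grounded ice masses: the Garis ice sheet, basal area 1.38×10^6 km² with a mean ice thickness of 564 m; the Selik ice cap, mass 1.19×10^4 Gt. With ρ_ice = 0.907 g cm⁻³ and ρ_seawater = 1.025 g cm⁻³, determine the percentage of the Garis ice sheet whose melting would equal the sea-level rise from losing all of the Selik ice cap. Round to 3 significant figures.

Equal sea-level rise means equal mass of meltwater, i.e. equal mass of ice lost.
Ice mass of Selik: 1.190×10^16 kg; ice mass of Garis: 7.059×10^17 kg.
Fraction required = 1.190×10^16 / 7.059×10^17 = 0.0169 → 1.69 %.

≈ 1.69 %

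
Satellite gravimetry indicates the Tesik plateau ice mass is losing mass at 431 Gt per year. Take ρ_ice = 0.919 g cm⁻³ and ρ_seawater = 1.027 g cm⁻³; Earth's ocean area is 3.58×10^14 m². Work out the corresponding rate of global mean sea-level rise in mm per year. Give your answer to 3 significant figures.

≈ 1.17 mm/yr

ρ_w = 1.027 g cm⁻³ = 1027 kg m⁻³. Annual water volume added = 431 Gt / ρ_w = 4.310×10^14 kg / 1027 kg m⁻³ = 4.197×10^11 m³.
Δh per year = 4.197×10^11 / 3.58×10^14 = 1.17×10^-3 m = 1.17 mm.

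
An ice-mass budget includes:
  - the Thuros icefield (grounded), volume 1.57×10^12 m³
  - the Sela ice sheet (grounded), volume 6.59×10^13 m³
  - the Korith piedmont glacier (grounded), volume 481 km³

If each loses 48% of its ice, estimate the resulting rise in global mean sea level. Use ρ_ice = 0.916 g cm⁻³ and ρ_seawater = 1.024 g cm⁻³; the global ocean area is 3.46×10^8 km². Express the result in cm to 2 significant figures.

≈ 8.4 cm

Thuros: 0.48 × 1.57×10^12 m³ × (916/1024) = 6.741×10^11 m³ of water.
Sela: 0.48 × 6.59×10^13 m³ × (916/1024) = 2.830×10^13 m³ of water.
Korith: 0.48 × 481 km³ × (916/1024) = 206.5 km³ of water.
Total added water ≈ 2.918×10^13 m³ over 3.46×10^14 m² → Δh = 0.0843 m = 8.4 cm.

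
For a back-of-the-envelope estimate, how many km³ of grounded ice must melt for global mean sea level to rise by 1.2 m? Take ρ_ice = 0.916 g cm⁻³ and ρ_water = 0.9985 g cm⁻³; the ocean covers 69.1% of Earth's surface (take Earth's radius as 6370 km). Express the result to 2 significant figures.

Required water volume = Δh × A = 1.2 m × 3.52×10^14 m² = 4.228×10^14 m³ = 4.228×10^5 km³.
Ice volume = water volume × ρ_w/ρ_ice = 4.228×10^5 × 998.5/916 = 4.6×10^5 km³.

≈ 4.6×10^5 km³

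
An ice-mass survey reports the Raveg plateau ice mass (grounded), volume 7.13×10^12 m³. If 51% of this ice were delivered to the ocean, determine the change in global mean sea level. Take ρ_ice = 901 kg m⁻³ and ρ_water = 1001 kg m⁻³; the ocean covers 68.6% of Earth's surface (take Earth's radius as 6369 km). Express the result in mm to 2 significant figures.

Raveg: 0.51 × 7.13×10^12 m³ × (901/1001) = 3.273×10^12 m³ of water.
Spread over 3.50×10^14 m² of ocean, Δh = 3.273×10^12 / 3.50×10^14 = 9.36×10^-3 m = 9.4 mm.

≈ 9.4 mm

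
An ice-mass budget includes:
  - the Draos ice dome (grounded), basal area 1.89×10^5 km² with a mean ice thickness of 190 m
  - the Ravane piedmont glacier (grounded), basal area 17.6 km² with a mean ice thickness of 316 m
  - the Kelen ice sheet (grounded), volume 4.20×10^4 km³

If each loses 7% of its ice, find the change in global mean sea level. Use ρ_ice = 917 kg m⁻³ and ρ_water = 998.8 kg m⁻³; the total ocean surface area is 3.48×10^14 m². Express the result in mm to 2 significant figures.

≈ 14 mm

Draos: ice volume = 1.89×10^5 km² × 190 m = 3.591×10^4 km³; 0.07 × 3.591×10^4 × (917/998.8) = 2308 km³ of water.
Ravane: ice volume = 17.6 km² × 316 m = 5.562 km³; 0.07 × 5.562 × (917/998.8) = 0.3574 km³ of water.
Kelen: 0.07 × 4.20×10^4 km³ × (917/998.8) = 2699 km³ of water.
Total added water ≈ 5.007×10^12 m³ over 3.48×10^14 m² → Δh = 0.0144 m = 14 mm.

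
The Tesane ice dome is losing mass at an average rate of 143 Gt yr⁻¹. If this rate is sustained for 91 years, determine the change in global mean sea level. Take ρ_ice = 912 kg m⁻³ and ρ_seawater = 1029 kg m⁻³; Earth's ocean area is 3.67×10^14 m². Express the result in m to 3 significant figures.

Total mass lost = 143 Gt/yr × 91 yr = 1.301×10^4 Gt = 1.301×10^16 kg.
ρ_w = 1029 kg m⁻³, so water volume = 1.301×10^16 / 1029 = 1.265×10^13 m³.
Δh = 1.265×10^13 / 3.67×10^14 = 0.0345 m.

≈ 0.0345 m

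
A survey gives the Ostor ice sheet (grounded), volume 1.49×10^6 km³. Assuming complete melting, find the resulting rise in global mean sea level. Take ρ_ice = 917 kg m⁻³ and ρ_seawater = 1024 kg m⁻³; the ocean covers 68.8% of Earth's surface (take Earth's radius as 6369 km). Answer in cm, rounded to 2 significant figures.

≈ 380 cm

Ostor: 1.49×10^6 km³ × (917/1024) = 1.334×10^6 km³ of water.
Spread over 3.51×10^14 m² of ocean, Δh = 1.334×10^15 / 3.51×10^14 = 3.80 m = 380 cm.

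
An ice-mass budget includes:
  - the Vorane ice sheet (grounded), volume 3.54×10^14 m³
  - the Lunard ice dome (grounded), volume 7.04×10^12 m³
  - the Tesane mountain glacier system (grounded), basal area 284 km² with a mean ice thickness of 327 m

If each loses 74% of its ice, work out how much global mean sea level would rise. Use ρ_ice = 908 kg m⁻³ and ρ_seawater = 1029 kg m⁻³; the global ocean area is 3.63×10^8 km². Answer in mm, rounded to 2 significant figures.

≈ 650 mm

Vorane: 0.74 × 3.54×10^14 m³ × (908/1029) = 2.312×10^14 m³ of water.
Lunard: 0.74 × 7.04×10^12 m³ × (908/1029) = 4.597×10^12 m³ of water.
Tesane: ice volume = 284 km² × 327 m = 92.87 km³; 0.74 × 92.87 × (908/1029) = 60.64 km³ of water.
Total added water ≈ 2.358×10^14 m³ over 3.63×10^14 m² → Δh = 0.650 m = 650 mm.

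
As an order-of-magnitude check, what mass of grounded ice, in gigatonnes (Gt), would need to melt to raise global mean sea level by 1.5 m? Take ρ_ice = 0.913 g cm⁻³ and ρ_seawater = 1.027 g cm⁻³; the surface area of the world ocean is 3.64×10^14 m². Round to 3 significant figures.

Required water volume = Δh × A = 1.5 m × 3.64×10^14 m² = 5.460×10^14 m³.
ρ_w = 1.027 g cm⁻³ = 1027 kg m⁻³, so the mass of water = 5.460×10^14 m³ × 1027 kg m⁻³ = 5.607×10^17 kg = 5.61×10^5 Gt (and the same mass of ice, by conservation).

≈ 5.61×10^5 Gt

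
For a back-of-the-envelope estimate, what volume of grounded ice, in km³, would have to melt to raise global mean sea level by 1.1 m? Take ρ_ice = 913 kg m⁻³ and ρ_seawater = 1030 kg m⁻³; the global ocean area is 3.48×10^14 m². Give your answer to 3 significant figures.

Required water volume = Δh × A = 1.1 m × 3.48×10^14 m² = 3.828×10^14 m³ = 3.828×10^5 km³.
Ice volume = water volume × ρ_w/ρ_ice = 3.828×10^5 × 1030/913 = 4.32×10^5 km³.

≈ 4.32×10^5 km³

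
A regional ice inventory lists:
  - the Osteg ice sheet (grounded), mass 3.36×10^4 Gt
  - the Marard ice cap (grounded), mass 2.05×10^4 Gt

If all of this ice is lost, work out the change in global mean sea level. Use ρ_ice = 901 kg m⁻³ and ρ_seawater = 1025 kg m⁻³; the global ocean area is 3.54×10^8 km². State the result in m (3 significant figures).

≈ 0.149 m

Osteg: 3.36×10^4 Gt = 3.360×10^16 kg; dividing by ρ_w = 1025 kg m⁻³ gives 3.278×10^13 m³ of water.
Marard: 2.05×10^4 Gt = 2.050×10^16 kg; dividing by ρ_w = 1025 kg m⁻³ gives 2.000×10^13 m³ of water.
Total added water ≈ 5.278×10^13 m³ over 3.54×10^14 m² → Δh = 0.149 m.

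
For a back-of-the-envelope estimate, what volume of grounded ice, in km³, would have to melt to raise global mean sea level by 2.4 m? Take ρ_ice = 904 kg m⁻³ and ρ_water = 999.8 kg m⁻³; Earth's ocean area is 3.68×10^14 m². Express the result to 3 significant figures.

Required water volume = Δh × A = 2.4 m × 3.68×10^14 m² = 8.832×10^14 m³ = 8.832×10^5 km³.
Ice volume = water volume × ρ_w/ρ_ice = 8.832×10^5 × 999.8/904 = 9.77×10^5 km³.

≈ 9.77×10^5 km³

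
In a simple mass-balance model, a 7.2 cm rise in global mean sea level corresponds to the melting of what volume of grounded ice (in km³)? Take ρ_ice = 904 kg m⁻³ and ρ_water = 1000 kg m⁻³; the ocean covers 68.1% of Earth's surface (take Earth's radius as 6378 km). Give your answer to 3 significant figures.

Required water volume = Δh × A = 0.072 m × 3.48×10^14 m² = 2.506×10^13 m³ = 2.506×10^4 km³.
Ice volume = water volume × ρ_w/ρ_ice = 2.506×10^4 × 1000/904 = 2.77×10^4 km³.

≈ 2.77×10^4 km³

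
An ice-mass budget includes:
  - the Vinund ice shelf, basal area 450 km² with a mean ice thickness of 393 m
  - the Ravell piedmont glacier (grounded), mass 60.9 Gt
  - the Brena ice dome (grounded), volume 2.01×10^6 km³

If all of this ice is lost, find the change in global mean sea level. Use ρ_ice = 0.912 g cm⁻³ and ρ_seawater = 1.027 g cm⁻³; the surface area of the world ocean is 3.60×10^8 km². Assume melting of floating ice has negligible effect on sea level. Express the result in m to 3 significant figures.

The Vinund ice shelf is floating and already displaces its own weight of water, so its melt adds essentially nothing to sea level.
Ravell: 60.9 Gt = 6.090×10^13 kg; dividing by ρ_w = 1.027 g cm⁻³ = 1027 kg m⁻³ gives 5.930×10^10 m³ of water.
Brena: 2.01×10^6 km³ × (912/1027) = 1.785×10^6 km³ of water.
Total added water ≈ 1.785×10^15 m³ over 3.60×10^14 m² → Δh = 4.96 m.

≈ 4.96 m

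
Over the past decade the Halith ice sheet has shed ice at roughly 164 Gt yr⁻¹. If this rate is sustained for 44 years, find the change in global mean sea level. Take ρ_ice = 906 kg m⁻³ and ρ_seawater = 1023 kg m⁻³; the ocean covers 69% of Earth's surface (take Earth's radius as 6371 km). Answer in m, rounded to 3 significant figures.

Total mass lost = 164 Gt/yr × 44 yr = 7216 Gt = 7.216×10^15 kg.
ρ_w = 1023 kg m⁻³, so water volume = 7.216×10^15 / 1023 = 7.054×10^12 m³.
Δh = 7.054×10^12 / 3.52×10^14 = 0.0200 m.

≈ 0.0200 m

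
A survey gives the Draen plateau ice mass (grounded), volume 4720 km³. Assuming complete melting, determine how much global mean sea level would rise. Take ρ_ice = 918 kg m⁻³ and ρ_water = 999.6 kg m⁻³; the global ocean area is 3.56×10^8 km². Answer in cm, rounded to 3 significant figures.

Draen: 4720 km³ × (918/999.6) = 4335 km³ of water.
Spread over 3.56×10^14 m² of ocean, Δh = 4.335×10^12 / 3.56×10^14 = 0.0122 m = 1.22 cm.

≈ 1.22 cm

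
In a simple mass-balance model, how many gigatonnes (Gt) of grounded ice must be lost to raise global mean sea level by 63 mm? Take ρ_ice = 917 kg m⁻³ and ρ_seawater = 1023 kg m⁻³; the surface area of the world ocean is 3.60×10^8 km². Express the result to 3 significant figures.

≈ 2.32×10^4 Gt

Required water volume = Δh × A = 0.063 m × 3.60×10^14 m² = 2.268×10^13 m³.
ρ_w = 1023 kg m⁻³, so the mass of water = 2.268×10^13 m³ × 1023 kg m⁻³ = 2.320×10^16 kg = 2.32×10^4 Gt (and the same mass of ice, by conservation).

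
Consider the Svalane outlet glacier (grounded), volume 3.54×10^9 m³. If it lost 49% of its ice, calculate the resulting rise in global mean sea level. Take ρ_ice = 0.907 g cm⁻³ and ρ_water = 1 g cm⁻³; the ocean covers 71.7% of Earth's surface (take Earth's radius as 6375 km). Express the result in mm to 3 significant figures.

Svalane: 0.49 × 3.54×10^9 m³ × (907/1000) = 1.573×10^9 m³ of water.
Spread over 3.66×10^14 m² of ocean, Δh = 1.573×10^9 / 3.66×10^14 = 4.30×10^-6 m = 4.30×10^-3 mm.

≈ 4.30×10^-3 mm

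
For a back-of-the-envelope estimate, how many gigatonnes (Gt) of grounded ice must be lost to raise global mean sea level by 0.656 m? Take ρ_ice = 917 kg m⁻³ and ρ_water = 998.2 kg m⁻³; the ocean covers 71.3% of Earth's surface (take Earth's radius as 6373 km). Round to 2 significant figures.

Required water volume = Δh × A = 0.656 m × 3.64×10^14 m² = 2.387×10^14 m³.
ρ_w = 998.2 kg m⁻³, so the mass of water = 2.387×10^14 m³ × 998.2 kg m⁻³ = 2.383×10^17 kg = 2.4×10^5 Gt (and the same mass of ice, by conservation).

≈ 2.4×10^5 Gt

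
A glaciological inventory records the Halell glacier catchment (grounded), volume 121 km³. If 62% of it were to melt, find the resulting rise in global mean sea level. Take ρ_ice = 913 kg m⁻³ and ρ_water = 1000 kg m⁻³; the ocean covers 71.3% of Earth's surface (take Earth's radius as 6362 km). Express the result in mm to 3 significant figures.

Halell: 0.62 × 121 km³ × (913/1000) = 68.49 km³ of water.
Spread over 3.63×10^14 m² of ocean, Δh = 6.849×10^10 / 3.63×10^14 = 1.89×10^-4 m = 0.189 mm.

≈ 0.189 mm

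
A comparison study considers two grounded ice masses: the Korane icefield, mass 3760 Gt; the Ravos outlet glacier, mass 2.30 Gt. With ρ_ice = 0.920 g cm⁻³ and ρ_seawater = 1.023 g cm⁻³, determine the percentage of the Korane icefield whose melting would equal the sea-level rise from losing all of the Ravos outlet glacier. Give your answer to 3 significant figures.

Equal sea-level rise means equal mass of meltwater, i.e. equal mass of ice lost.
Ice mass of Ravos: 2.300×10^12 kg; ice mass of Korane: 3.760×10^15 kg.
Fraction required = 2.300×10^12 / 3.760×10^15 = 6.12×10^-4 → 0.0612 %.

≈ 0.0612 %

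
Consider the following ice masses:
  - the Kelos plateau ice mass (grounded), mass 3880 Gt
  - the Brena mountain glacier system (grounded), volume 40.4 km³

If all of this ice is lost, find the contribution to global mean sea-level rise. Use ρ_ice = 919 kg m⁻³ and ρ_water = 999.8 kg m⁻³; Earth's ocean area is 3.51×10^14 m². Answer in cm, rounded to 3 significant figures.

Kelos: 3880 Gt = 3.880×10^15 kg; dividing by ρ_w = 999.8 kg m⁻³ gives 3.881×10^12 m³ of water.
Brena: 40.4 km³ × (919/999.8) = 37.14 km³ of water.
Total added water ≈ 3.918×10^12 m³ over 3.51×10^14 m² → Δh = 0.0112 m = 1.12 cm.

≈ 1.12 cm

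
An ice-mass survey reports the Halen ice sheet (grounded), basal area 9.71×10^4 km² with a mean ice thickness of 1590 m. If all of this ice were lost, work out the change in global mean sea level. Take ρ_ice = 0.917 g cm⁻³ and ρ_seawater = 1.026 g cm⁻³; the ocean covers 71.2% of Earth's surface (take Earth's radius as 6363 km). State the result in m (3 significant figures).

Halen: ice volume = 9.71×10^4 km² × 1590 m = 1.544×10^5 km³; 1.544×10^5 × (917/1026) = 1.380×10^5 km³ of water.
Spread over 3.62×10^14 m² of ocean, Δh = 1.380×10^14 / 3.62×10^14 = 0.381 m.

≈ 0.381 m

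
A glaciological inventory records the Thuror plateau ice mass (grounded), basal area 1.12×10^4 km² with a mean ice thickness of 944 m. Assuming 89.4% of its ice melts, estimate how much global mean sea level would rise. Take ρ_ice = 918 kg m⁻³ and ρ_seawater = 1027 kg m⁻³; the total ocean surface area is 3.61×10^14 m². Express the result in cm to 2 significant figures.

≈ 2.3 cm

Thuror: ice volume = 1.12×10^4 km² × 944 m = 1.057×10^4 km³; 0.894 × 1.057×10^4 × (918/1027) = 8449 km³ of water.
Spread over 3.61×10^14 m² of ocean, Δh = 8.449×10^12 / 3.61×10^14 = 0.0234 m = 2.3 cm.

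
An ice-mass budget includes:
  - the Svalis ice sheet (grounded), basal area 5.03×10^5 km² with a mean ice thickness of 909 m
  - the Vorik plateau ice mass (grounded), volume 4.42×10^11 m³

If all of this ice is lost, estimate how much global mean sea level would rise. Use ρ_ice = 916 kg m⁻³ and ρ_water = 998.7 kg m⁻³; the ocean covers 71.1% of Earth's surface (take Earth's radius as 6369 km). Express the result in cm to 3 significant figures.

Svalis: ice volume = 5.03×10^5 km² × 909 m = 4.572×10^5 km³; 4.572×10^5 × (916/998.7) = 4.194×10^5 km³ of water.
Vorik: 4.42×10^11 m³ × (916/998.7) = 4.054×10^11 m³ of water.
Total added water ≈ 4.198×10^14 m³ over 3.62×10^14 m² → Δh = 1.16 m = 116 cm.

≈ 116 cm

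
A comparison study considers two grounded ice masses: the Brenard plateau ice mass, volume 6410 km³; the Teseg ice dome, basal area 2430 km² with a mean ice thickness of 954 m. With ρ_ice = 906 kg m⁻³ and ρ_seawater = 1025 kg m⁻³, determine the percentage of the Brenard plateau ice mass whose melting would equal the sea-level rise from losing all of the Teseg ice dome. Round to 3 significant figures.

Equal sea-level rise means equal mass of meltwater, i.e. equal mass of ice lost.
Ice mass of Teseg: 2.100×10^15 kg; ice mass of Brenard: 5.807×10^15 kg.
Fraction required = 2.100×10^15 / 5.807×10^15 = 0.362 → 36.2 %.

≈ 36.2 %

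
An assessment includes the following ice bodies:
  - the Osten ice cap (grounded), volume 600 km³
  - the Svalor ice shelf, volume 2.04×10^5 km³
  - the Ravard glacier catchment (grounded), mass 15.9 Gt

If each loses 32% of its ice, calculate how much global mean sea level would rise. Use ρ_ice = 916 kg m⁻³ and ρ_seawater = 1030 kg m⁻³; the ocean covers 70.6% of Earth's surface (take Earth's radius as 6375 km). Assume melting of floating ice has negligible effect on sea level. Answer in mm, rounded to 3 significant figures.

Osten: 0.32 × 600 km³ × (916/1030) = 170.7 km³ of water.
The Svalor ice shelf is floating and already displaces its own weight of water, so its melt adds essentially nothing to sea level.
Ravard: 0.32 × 15.9 Gt = 5.088×10^12 kg; dividing by ρ_w = 1030 kg m⁻³ gives 4.940×10^9 m³ of water.
Total added water ≈ 1.757×10^11 m³ over 3.61×10^14 m² → Δh = 4.87×10^-4 m = 0.487 mm.

≈ 0.487 mm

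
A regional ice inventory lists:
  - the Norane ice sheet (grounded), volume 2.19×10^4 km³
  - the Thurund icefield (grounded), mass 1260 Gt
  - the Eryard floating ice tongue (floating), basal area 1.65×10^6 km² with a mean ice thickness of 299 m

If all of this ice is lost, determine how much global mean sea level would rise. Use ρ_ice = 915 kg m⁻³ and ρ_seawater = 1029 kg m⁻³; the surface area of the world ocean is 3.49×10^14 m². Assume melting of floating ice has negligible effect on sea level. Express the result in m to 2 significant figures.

Norane: 2.19×10^4 km³ × (915/1029) = 1.947×10^4 km³ of water.
Thurund: 1260 Gt = 1.260×10^15 kg; dividing by ρ_w = 1029 kg m⁻³ gives 1.224×10^12 m³ of water.
The Eryard floating ice tongue is floating and already displaces its own weight of water, so its melt adds essentially nothing to sea level.
Total added water ≈ 2.070×10^13 m³ over 3.49×10^14 m² → Δh = 0.0593 m.

≈ 0.059 m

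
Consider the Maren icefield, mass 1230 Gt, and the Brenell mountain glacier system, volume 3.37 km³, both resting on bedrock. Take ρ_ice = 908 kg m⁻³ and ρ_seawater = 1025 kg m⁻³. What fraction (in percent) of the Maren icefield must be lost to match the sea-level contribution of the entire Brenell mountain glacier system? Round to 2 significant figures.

Equal sea-level rise means equal mass of meltwater, i.e. equal mass of ice lost.
Ice mass of Brenell: 3.060×10^12 kg; ice mass of Maren: 1.230×10^15 kg.
Fraction required = 3.060×10^12 / 1.230×10^15 = 2.49×10^-3 → 0.25 %.

≈ 0.25 %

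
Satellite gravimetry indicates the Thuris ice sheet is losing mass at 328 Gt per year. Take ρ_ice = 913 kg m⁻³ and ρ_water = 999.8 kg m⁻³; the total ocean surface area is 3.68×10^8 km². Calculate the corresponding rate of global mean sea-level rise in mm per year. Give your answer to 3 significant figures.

ρ_w = 999.8 kg m⁻³. Annual water volume added = 328 Gt / ρ_w = 3.280×10^14 kg / 999.8 kg m⁻³ = 3.281×10^11 m³.
Δh per year = 3.281×10^11 / 3.68×10^14 = 8.91×10^-4 m = 0.891 mm.

≈ 0.891 mm/yr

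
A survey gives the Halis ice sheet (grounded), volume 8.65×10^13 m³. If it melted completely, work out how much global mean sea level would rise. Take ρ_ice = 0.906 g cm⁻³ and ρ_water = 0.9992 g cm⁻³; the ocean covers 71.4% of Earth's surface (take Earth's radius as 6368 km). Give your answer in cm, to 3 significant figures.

Halis: 8.65×10^13 m³ × (906/999.2) = 7.843×10^13 m³ of water.
Spread over 3.64×10^14 m² of ocean, Δh = 7.843×10^13 / 3.64×10^14 = 0.216 m = 21.6 cm.

≈ 21.6 cm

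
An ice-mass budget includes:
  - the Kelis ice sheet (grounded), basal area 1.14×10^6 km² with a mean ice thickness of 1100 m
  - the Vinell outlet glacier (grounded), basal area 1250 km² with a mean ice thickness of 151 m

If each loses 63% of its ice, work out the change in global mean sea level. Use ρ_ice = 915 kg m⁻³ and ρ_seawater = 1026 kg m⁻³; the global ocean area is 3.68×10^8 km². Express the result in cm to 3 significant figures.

Kelis: ice volume = 1.14×10^6 km² × 1100 m = 1.254×10^6 km³; 0.63 × 1.254×10^6 × (915/1026) = 7.046×10^5 km³ of water.
Vinell: ice volume = 1250 km² × 151 m = 188.8 km³; 0.63 × 188.8 × (915/1026) = 106.0 km³ of water.
Total added water ≈ 7.047×10^14 m³ over 3.68×10^14 m² → Δh = 1.91 m = 191 cm.

≈ 191 cm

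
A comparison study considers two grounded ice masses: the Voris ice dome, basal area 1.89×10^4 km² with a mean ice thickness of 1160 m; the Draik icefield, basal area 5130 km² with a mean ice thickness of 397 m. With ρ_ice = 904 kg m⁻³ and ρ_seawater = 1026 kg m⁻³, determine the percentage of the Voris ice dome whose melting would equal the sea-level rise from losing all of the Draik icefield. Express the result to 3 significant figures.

Equal sea-level rise means equal mass of meltwater, i.e. equal mass of ice lost.
Ice mass of Draik: 1.841×10^15 kg; ice mass of Voris: 1.982×10^16 kg.
Fraction required = 1.841×10^15 / 1.982×10^16 = 0.0929 → 9.29 %.

≈ 9.29 %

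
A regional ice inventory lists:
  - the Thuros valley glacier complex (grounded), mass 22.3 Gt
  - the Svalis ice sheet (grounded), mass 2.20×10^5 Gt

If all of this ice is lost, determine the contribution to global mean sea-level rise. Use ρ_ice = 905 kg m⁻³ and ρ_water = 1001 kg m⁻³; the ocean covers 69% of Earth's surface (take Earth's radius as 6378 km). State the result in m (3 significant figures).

Thuros: 22.3 Gt = 2.230×10^13 kg; dividing by ρ_w = 1001 kg m⁻³ gives 2.228×10^10 m³ of water.
Svalis: 2.20×10^5 Gt = 2.200×10^17 kg; dividing by ρ_w = 1001 kg m⁻³ gives 2.198×10^14 m³ of water.
Total added water ≈ 2.198×10^14 m³ over 3.53×10^14 m² → Δh = 0.623 m.

≈ 0.623 m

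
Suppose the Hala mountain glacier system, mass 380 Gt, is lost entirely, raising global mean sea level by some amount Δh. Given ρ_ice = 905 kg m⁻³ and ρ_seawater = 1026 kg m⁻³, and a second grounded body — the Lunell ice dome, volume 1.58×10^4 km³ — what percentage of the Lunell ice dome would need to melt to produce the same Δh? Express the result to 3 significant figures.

≈ 2.66 %

Equal sea-level rise means equal mass of meltwater, i.e. equal mass of ice lost.
Ice mass of Hala: 3.800×10^14 kg; ice mass of Lunell: 1.430×10^16 kg.
Fraction required = 3.800×10^14 / 1.430×10^16 = 0.0266 → 2.66 %.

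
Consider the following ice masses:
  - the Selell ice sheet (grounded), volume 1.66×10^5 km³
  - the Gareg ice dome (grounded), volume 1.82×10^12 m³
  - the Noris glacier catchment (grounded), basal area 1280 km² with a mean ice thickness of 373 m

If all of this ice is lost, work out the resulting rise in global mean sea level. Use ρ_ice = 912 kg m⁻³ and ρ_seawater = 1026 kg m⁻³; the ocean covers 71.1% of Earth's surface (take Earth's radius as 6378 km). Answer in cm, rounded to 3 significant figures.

≈ 41.2 cm

Selell: 1.66×10^5 km³ × (912/1026) = 1.476×10^5 km³ of water.
Gareg: 1.82×10^12 m³ × (912/1026) = 1.618×10^12 m³ of water.
Noris: ice volume = 1280 km² × 373 m = 477.4 km³; 477.4 × (912/1026) = 424.4 km³ of water.
Total added water ≈ 1.496×10^14 m³ over 3.63×10^14 m² → Δh = 0.412 m = 41.2 cm.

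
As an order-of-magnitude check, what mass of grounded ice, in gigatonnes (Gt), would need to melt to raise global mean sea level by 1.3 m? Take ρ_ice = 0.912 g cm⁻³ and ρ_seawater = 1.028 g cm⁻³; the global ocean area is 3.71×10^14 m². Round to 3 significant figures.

≈ 4.96×10^5 Gt

Required water volume = Δh × A = 1.3 m × 3.71×10^14 m² = 4.823×10^14 m³.
ρ_w = 1.028 g cm⁻³ = 1028 kg m⁻³, so the mass of water = 4.823×10^14 m³ × 1028 kg m⁻³ = 4.958×10^17 kg = 4.96×10^5 Gt (and the same mass of ice, by conservation).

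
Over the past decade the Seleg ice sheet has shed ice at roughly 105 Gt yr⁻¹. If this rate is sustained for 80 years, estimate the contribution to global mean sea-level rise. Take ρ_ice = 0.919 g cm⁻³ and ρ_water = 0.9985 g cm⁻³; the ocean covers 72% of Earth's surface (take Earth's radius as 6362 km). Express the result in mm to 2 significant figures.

Total mass lost = 105 Gt/yr × 80 yr = 8400 Gt = 8.400×10^15 kg.
ρ_w = 0.9985 g cm⁻³ = 998.5 kg m⁻³, so water volume = 8.400×10^15 / 998.5 = 8.413×10^12 m³.
Δh = 8.413×10^12 / 3.66×10^14 = 0.0230 m = 23 mm.

≈ 23 mm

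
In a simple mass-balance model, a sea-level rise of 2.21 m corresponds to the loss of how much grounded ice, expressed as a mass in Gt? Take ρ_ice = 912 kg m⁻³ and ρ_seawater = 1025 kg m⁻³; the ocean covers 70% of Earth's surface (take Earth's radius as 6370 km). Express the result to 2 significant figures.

≈ 8.1×10^5 Gt

Required water volume = Δh × A = 2.21 m × 3.57×10^14 m² = 7.888×10^14 m³.
ρ_w = 1025 kg m⁻³, so the mass of water = 7.888×10^14 m³ × 1025 kg m⁻³ = 8.085×10^17 kg = 8.1×10^5 Gt (and the same mass of ice, by conservation).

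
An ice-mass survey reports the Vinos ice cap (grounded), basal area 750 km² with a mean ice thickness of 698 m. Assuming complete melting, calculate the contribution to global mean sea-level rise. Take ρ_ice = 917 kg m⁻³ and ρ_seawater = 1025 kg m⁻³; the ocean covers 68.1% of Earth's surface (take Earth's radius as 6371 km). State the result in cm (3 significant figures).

Vinos: ice volume = 750 km² × 698 m = 523.5 km³; 523.5 × (917/1025) = 468.3 km³ of water.
Spread over 3.47×10^14 m² of ocean, Δh = 4.683×10^11 / 3.47×10^14 = 1.35×10^-3 m = 0.135 cm.

≈ 0.135 cm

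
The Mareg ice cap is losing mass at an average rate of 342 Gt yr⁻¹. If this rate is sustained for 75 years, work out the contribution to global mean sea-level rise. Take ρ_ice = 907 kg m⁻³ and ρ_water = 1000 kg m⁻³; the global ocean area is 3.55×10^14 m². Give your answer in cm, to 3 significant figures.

Total mass lost = 342 Gt/yr × 75 yr = 2.565×10^4 Gt = 2.565×10^16 kg.
ρ_w = 1000 kg m⁻³, so water volume = 2.565×10^16 / 1000 = 2.565×10^13 m³.
Δh = 2.565×10^13 / 3.55×10^14 = 0.0723 m = 7.23 cm.

≈ 7.23 cm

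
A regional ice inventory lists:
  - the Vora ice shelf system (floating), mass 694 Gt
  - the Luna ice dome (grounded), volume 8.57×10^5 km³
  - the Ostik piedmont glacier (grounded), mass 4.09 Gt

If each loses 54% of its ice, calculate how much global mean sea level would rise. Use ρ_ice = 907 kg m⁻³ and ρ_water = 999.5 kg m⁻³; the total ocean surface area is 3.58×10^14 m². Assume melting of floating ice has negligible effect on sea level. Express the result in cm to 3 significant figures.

The Vora ice shelf system is floating and already displaces its own weight of water, so its melt adds essentially nothing to sea level.
Luna: 0.54 × 8.57×10^5 km³ × (907/999.5) = 4.200×10^5 km³ of water.
Ostik: 0.54 × 4.09 Gt = 2.209×10^12 kg; dividing by ρ_w = 999.5 kg m⁻³ gives 2.210×10^9 m³ of water.
Total added water ≈ 4.200×10^14 m³ over 3.58×10^14 m² → Δh = 1.17 m = 117 cm.

≈ 117 cm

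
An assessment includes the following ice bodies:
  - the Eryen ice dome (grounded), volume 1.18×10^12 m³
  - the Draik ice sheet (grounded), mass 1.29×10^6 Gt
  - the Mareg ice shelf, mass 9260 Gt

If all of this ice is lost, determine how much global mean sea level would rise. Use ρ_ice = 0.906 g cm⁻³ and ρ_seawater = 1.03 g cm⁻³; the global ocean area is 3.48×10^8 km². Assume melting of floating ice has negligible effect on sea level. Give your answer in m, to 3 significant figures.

≈ 3.60 m

Eryen: 1.18×10^12 m³ × (906/1030) = 1.038×10^12 m³ of water.
Draik: 1.29×10^6 Gt = 1.290×10^18 kg; dividing by ρ_w = 1.03 g cm⁻³ = 1030 kg m⁻³ gives 1.252×10^15 m³ of water.
The Mareg ice shelf is floating and already displaces its own weight of water, so its melt adds essentially nothing to sea level.
Total added water ≈ 1.253×10^15 m³ over 3.48×10^14 m² → Δh = 3.60 m.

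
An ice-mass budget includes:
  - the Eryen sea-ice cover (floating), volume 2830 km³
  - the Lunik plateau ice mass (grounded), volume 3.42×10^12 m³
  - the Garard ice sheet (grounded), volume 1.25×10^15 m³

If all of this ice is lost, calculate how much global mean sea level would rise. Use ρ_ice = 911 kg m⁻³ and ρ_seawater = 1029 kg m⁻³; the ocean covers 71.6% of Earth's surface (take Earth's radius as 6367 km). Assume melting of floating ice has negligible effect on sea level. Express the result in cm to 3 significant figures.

≈ 304 cm

The Eryen sea-ice cover is floating and already displaces its own weight of water, so its melt adds essentially nothing to sea level.
Lunik: 3.42×10^12 m³ × (911/1029) = 3.028×10^12 m³ of water.
Garard: 1.25×10^15 m³ × (911/1029) = 1.107×10^15 m³ of water.
Total added water ≈ 1.110×10^15 m³ over 3.65×10^14 m² → Δh = 3.04 m = 304 cm.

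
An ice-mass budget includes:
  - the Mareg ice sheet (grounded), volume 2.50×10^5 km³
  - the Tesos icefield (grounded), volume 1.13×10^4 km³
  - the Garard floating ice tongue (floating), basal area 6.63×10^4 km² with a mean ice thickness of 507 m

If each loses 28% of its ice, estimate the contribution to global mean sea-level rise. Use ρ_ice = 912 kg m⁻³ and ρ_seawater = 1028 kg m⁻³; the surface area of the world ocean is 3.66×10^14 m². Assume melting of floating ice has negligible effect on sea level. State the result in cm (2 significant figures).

≈ 18 cm

Mareg: 0.28 × 2.50×10^5 km³ × (912/1028) = 6.210×10^4 km³ of water.
Tesos: 0.28 × 1.13×10^4 km³ × (912/1028) = 2807 km³ of water.
The Garard floating ice tongue is floating and already displaces its own weight of water, so its melt adds essentially nothing to sea level.
Total added water ≈ 6.491×10^13 m³ over 3.66×10^14 m² → Δh = 0.177 m = 18 cm.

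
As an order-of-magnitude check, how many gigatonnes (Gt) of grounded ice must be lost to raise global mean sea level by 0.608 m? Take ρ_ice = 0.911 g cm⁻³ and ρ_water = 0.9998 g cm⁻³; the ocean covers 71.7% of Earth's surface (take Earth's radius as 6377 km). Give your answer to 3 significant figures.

Required water volume = Δh × A = 0.608 m × 3.66×10^14 m² = 2.228×10^14 m³.
ρ_w = 0.9998 g cm⁻³ = 999.8 kg m⁻³, so the mass of water = 2.228×10^14 m³ × 999.8 kg m⁻³ = 2.227×10^17 kg = 2.23×10^5 Gt (and the same mass of ice, by conservation).

≈ 2.23×10^5 Gt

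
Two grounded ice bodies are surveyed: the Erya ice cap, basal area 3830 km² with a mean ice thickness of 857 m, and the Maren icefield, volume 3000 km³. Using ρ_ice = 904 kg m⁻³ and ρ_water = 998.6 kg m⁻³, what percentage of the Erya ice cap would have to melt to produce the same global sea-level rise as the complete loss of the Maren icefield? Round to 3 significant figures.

≈ 91.4 %

Equal sea-level rise means equal mass of meltwater, i.e. equal mass of ice lost.
Ice mass of Maren: 2.712×10^15 kg; ice mass of Erya: 2.967×10^15 kg.
Fraction required = 2.712×10^15 / 2.967×10^15 = 0.914 → 91.4 %.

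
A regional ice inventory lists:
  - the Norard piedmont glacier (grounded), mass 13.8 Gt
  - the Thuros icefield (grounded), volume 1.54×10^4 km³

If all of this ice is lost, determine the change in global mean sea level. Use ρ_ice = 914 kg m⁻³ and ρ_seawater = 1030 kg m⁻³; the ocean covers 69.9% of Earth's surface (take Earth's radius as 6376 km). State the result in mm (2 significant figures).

≈ 38 mm

Norard: 13.8 Gt = 1.380×10^13 kg; dividing by ρ_w = 1030 kg m⁻³ gives 1.340×10^10 m³ of water.
Thuros: 1.54×10^4 km³ × (914/1030) = 1.367×10^4 km³ of water.
Total added water ≈ 1.368×10^13 m³ over 3.57×10^14 m² → Δh = 0.0383 m = 38 mm.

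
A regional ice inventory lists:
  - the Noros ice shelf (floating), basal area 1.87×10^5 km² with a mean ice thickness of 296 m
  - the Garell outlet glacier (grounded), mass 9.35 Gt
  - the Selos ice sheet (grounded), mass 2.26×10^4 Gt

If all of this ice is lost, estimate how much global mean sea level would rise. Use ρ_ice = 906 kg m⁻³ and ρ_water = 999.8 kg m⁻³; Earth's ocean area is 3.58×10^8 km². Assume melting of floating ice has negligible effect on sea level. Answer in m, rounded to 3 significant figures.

≈ 0.0632 m

The Noros ice shelf is floating and already displaces its own weight of water, so its melt adds essentially nothing to sea level.
Garell: 9.35 Gt = 9.350×10^12 kg; dividing by ρ_w = 999.8 kg m⁻³ gives 9.352×10^9 m³ of water.
Selos: 2.26×10^4 Gt = 2.260×10^16 kg; dividing by ρ_w = 999.8 kg m⁻³ gives 2.260×10^13 m³ of water.
Total added water ≈ 2.261×10^13 m³ over 3.58×10^14 m² → Δh = 0.0632 m.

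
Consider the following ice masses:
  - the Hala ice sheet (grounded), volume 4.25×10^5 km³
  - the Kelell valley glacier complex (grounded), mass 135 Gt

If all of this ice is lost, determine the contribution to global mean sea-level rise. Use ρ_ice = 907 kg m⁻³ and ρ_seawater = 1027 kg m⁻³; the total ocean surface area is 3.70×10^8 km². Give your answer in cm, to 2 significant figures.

Hala: 4.25×10^5 km³ × (907/1027) = 3.753×10^5 km³ of water.
Kelell: 135 Gt = 1.350×10^14 kg; dividing by ρ_w = 1027 kg m⁻³ gives 1.315×10^11 m³ of water.
Total added water ≈ 3.755×10^14 m³ over 3.70×10^14 m² → Δh = 1.01 m = 100 cm.

≈ 100 cm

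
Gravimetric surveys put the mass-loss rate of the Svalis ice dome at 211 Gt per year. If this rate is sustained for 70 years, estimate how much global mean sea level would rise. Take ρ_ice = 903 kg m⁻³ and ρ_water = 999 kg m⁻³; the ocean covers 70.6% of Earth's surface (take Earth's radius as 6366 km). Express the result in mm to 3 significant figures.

Total mass lost = 211 Gt/yr × 70 yr = 1.477×10^4 Gt = 1.477×10^16 kg.
ρ_w = 999 kg m⁻³, so water volume = 1.477×10^16 / 999 = 1.478×10^13 m³.
Δh = 1.478×10^13 / 3.60×10^14 = 0.0411 m = 41.1 mm.

≈ 41.1 mm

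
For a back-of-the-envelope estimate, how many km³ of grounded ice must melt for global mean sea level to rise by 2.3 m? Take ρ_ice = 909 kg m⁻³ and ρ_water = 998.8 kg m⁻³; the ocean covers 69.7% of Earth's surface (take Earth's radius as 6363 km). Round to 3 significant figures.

Required water volume = Δh × A = 2.3 m × 3.55×10^14 m² = 8.156×10^14 m³ = 8.156×10^5 km³.
Ice volume = water volume × ρ_w/ρ_ice = 8.156×10^5 × 998.8/909 = 8.96×10^5 km³.

≈ 8.96×10^5 km³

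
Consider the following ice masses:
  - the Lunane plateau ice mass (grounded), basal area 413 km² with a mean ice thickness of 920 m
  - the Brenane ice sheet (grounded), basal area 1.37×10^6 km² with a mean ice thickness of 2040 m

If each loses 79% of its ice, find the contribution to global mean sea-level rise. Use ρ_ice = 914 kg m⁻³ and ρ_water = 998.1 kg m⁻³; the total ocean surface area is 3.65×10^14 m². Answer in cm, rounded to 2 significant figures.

≈ 550 cm

Lunane: ice volume = 413 km² × 920 m = 380.0 km³; 0.79 × 380.0 × (914/998.1) = 274.9 km³ of water.
Brenane: ice volume = 1.37×10^6 km² × 2040 m = 2.795×10^6 km³; 0.79 × 2.795×10^6 × (914/998.1) = 2.022×10^6 km³ of water.
Total added water ≈ 2.022×10^15 m³ over 3.65×10^14 m² → Δh = 5.54 m = 550 cm.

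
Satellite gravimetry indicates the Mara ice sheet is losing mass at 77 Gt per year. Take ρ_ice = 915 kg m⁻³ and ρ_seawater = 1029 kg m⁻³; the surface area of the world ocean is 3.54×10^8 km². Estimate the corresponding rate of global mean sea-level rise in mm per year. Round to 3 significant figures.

ρ_w = 1029 kg m⁻³. Annual water volume added = 77 Gt / ρ_w = 7.700×10^13 kg / 1029 kg m⁻³ = 7.483×10^10 m³.
Δh per year = 7.483×10^10 / 3.54×10^14 = 2.11×10^-4 m = 0.211 mm.

≈ 0.211 mm/yr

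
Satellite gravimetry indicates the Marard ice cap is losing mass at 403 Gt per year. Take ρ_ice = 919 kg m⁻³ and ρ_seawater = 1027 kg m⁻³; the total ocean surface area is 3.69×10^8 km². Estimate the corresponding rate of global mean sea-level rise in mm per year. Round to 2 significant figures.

≈ 1.1 mm/yr

ρ_w = 1027 kg m⁻³. Annual water volume added = 403 Gt / ρ_w = 4.030×10^14 kg / 1027 kg m⁻³ = 3.924×10^11 m³.
Δh per year = 3.924×10^11 / 3.69×10^14 = 1.06×10^-3 m = 1.1 mm.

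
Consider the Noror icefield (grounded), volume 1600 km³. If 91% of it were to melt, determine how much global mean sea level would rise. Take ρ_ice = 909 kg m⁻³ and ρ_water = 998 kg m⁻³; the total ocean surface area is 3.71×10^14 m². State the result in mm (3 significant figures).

Noror: 0.91 × 1600 km³ × (909/998) = 1326 km³ of water.
Spread over 3.71×10^14 m² of ocean, Δh = 1.326×10^12 / 3.71×10^14 = 3.57×10^-3 m = 3.57 mm.

≈ 3.57 mm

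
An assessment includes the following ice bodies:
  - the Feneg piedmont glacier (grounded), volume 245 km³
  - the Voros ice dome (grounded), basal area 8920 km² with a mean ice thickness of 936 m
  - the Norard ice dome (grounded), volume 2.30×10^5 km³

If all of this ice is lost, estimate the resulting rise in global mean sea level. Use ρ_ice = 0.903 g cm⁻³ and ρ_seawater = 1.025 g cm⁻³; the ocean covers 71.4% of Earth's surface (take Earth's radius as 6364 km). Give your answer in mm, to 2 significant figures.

≈ 580 mm

Feneg: 245 km³ × (903/1025) = 215.8 km³ of water.
Voros: ice volume = 8920 km² × 936 m = 8349 km³; 8349 × (903/1025) = 7355 km³ of water.
Norard: 2.30×10^5 km³ × (903/1025) = 2.026×10^5 km³ of water.
Total added water ≈ 2.102×10^14 m³ over 3.63×10^14 m² → Δh = 0.578 m = 580 mm.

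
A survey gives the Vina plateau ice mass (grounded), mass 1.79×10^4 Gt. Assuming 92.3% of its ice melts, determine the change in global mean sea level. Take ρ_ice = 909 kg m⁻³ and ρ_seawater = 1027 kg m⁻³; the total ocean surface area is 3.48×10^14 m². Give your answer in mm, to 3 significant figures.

Vina: 0.923 × 1.79×10^4 Gt = 1.652×10^16 kg; dividing by ρ_w = 1027 kg m⁻³ gives 1.609×10^13 m³ of water.
Spread over 3.48×10^14 m² of ocean, Δh = 1.609×10^13 / 3.48×10^14 = 0.0462 m = 46.2 mm.

≈ 46.2 mm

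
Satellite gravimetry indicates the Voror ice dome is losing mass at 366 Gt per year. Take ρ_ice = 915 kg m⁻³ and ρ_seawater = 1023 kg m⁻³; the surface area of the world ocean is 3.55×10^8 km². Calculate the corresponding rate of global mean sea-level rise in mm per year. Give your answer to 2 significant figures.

ρ_w = 1023 kg m⁻³. Annual water volume added = 366 Gt / ρ_w = 3.660×10^14 kg / 1023 kg m⁻³ = 3.578×10^11 m³.
Δh per year = 3.578×10^11 / 3.55×10^14 = 1.01×10^-3 m = 1.0 mm.

≈ 1.0 mm/yr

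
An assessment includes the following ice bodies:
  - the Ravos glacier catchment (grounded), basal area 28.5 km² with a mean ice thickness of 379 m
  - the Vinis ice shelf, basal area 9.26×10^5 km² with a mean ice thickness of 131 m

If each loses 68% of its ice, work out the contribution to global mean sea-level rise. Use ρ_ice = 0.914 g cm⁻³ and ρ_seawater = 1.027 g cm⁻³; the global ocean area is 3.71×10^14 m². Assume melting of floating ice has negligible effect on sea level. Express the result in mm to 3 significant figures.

≈ 0.0176 mm

Ravos: ice volume = 28.5 km² × 379 m = 10.80 km³; 0.68 × 10.80 × (914/1027) = 6.537 km³ of water.
The Vinis ice shelf is floating and already displaces its own weight of water, so its melt adds essentially nothing to sea level.
Total added water ≈ 6.537×10^9 m³ over 3.71×10^14 m² → Δh = 1.76×10^-5 m = 0.0176 mm.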